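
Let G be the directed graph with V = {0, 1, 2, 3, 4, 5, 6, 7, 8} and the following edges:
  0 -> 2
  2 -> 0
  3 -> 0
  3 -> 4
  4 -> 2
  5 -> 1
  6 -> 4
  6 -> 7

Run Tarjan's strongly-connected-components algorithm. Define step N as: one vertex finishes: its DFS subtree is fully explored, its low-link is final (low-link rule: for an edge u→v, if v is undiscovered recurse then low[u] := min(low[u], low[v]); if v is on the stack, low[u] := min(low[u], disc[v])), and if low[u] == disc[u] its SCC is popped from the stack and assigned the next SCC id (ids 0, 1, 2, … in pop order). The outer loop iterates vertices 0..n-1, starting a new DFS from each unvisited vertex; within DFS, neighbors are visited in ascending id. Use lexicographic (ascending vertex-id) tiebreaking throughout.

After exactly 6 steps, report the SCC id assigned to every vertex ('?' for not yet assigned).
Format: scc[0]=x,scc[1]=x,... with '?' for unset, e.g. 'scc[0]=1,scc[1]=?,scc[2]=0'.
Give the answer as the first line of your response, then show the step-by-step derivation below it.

scc[0]=0,scc[1]=1,scc[2]=0,scc[3]=3,scc[4]=2,scc[5]=4,scc[6]=?,scc[7]=?,scc[8]=?

step 1: low=(low[0]=0,low[1]=?,low[2]=0,low[3]=?,low[4]=?,low[5]=?,low[6]=?,low[7]=?,low[8]=?); scc=(scc[0]=?,scc[1]=?,scc[2]=?,scc[3]=?,scc[4]=?,scc[5]=?,scc[6]=?,scc[7]=?,scc[8]=?)
step 2: low=(low[0]=0,low[1]=?,low[2]=0,low[3]=?,low[4]=?,low[5]=?,low[6]=?,low[7]=?,low[8]=?); scc=(scc[0]=0,scc[1]=?,scc[2]=0,scc[3]=?,scc[4]=?,scc[5]=?,scc[6]=?,scc[7]=?,scc[8]=?)
step 3: low=(low[0]=0,low[1]=2,low[2]=0,low[3]=?,low[4]=?,low[5]=?,low[6]=?,low[7]=?,low[8]=?); scc=(scc[0]=0,scc[1]=1,scc[2]=0,scc[3]=?,scc[4]=?,scc[5]=?,scc[6]=?,scc[7]=?,scc[8]=?)
step 4: low=(low[0]=0,low[1]=2,low[2]=0,low[3]=3,low[4]=4,low[5]=?,low[6]=?,low[7]=?,low[8]=?); scc=(scc[0]=0,scc[1]=1,scc[2]=0,scc[3]=?,scc[4]=2,scc[5]=?,scc[6]=?,scc[7]=?,scc[8]=?)
step 5: low=(low[0]=0,low[1]=2,low[2]=0,low[3]=3,low[4]=4,low[5]=?,low[6]=?,low[7]=?,low[8]=?); scc=(scc[0]=0,scc[1]=1,scc[2]=0,scc[3]=3,scc[4]=2,scc[5]=?,scc[6]=?,scc[7]=?,scc[8]=?)
step 6: low=(low[0]=0,low[1]=2,low[2]=0,low[3]=3,low[4]=4,low[5]=5,low[6]=?,low[7]=?,low[8]=?); scc=(scc[0]=0,scc[1]=1,scc[2]=0,scc[3]=3,scc[4]=2,scc[5]=4,scc[6]=?,scc[7]=?,scc[8]=?)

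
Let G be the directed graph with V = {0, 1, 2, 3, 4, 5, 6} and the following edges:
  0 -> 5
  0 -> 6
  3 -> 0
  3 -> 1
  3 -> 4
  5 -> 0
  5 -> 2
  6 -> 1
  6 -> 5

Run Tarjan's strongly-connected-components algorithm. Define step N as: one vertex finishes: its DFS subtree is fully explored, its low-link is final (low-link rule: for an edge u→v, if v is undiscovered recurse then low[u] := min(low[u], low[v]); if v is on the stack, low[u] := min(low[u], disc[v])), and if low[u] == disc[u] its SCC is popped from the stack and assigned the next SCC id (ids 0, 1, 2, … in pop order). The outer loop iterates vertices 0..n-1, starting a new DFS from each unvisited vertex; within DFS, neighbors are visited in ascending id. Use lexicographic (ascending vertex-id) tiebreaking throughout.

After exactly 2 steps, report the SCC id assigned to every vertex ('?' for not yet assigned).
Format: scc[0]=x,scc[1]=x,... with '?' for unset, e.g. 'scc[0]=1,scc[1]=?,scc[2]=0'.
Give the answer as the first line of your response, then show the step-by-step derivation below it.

scc[0]=?,scc[1]=?,scc[2]=0,scc[3]=?,scc[4]=?,scc[5]=?,scc[6]=?

step 1: low=(low[0]=0,low[1]=?,low[2]=2,low[3]=?,low[4]=?,low[5]=0,low[6]=?); scc=(scc[0]=?,scc[1]=?,scc[2]=0,scc[3]=?,scc[4]=?,scc[5]=?,scc[6]=?)
step 2: low=(low[0]=0,low[1]=?,low[2]=2,low[3]=?,low[4]=?,low[5]=0,low[6]=?); scc=(scc[0]=?,scc[1]=?,scc[2]=0,scc[3]=?,scc[4]=?,scc[5]=?,scc[6]=?)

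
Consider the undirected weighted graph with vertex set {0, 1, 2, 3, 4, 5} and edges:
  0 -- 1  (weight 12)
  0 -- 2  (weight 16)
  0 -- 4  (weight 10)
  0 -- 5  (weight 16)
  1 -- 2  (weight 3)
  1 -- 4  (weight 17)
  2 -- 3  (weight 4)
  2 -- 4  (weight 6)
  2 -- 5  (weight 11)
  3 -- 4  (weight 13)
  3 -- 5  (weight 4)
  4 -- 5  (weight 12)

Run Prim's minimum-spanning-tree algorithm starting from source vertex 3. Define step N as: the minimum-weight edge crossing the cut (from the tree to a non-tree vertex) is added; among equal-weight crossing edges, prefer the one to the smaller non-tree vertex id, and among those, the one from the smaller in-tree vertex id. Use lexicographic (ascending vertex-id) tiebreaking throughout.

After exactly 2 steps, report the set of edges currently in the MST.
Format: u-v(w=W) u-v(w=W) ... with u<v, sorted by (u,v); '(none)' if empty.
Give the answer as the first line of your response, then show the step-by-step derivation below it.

1-2(w=3) 2-3(w=4)

step 1: add edge 2-3 (w=4); MST = {2-3(w=4)}
step 2: add edge 1-2 (w=3); MST = {1-2(w=3) 2-3(w=4)}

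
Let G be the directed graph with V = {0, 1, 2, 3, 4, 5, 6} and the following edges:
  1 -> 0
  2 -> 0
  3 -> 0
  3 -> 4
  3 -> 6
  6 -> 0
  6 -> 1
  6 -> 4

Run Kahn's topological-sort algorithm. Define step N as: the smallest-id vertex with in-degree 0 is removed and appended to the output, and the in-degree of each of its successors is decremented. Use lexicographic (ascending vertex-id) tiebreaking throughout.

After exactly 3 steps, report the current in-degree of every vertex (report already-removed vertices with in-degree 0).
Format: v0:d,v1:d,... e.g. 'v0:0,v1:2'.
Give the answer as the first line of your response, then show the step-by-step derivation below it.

v0:2,v1:1,v2:0,v3:0,v4:1,v5:0,v6:0

step 1: output 2; order=[2]; indeg=(3,1,0,0,2,0,1)
step 2: output 3; order=[2,3]; indeg=(2,1,0,0,1,0,0)
step 3: output 5; order=[2,3,5]; indeg=(2,1,0,0,1,0,0)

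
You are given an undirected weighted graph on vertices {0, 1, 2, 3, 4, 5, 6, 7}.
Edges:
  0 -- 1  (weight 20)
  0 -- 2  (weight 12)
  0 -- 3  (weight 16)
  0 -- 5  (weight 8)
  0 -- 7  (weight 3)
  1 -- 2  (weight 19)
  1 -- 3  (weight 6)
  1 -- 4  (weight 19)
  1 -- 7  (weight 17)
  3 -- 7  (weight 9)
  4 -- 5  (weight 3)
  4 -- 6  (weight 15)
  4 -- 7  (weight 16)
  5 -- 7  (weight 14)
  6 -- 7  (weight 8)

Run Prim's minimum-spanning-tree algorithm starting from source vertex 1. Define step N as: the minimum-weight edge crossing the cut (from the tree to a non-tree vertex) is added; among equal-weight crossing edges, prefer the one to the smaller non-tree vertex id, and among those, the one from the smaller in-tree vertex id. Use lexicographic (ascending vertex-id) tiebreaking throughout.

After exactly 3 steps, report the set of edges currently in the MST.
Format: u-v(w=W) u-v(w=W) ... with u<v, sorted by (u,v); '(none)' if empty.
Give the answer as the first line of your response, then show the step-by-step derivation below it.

0-7(w=3) 1-3(w=6) 3-7(w=9)

step 1: add edge 1-3 (w=6); MST = {1-3(w=6)}
step 2: add edge 3-7 (w=9); MST = {1-3(w=6) 3-7(w=9)}
step 3: add edge 0-7 (w=3); MST = {0-7(w=3) 1-3(w=6) 3-7(w=9)}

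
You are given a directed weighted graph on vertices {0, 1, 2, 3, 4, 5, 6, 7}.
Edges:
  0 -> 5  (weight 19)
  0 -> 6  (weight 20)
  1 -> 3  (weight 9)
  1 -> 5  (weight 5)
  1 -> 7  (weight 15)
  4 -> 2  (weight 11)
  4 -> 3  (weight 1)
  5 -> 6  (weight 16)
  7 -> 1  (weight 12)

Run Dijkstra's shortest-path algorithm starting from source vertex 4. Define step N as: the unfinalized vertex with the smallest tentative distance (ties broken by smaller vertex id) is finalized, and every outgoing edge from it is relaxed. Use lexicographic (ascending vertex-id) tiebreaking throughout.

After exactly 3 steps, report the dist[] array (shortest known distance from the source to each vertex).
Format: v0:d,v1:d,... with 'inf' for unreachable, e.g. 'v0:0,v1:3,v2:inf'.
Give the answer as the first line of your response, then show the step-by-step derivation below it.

v0:inf,v1:inf,v2:11,v3:1,v4:0,v5:inf,v6:inf,v7:inf

step 1: dist = v0:inf,v1:inf,v2:11,v3:1,v4:0,v5:inf,v6:inf,v7:inf
step 2: dist = v0:inf,v1:inf,v2:11,v3:1,v4:0,v5:inf,v6:inf,v7:inf
step 3: dist = v0:inf,v1:inf,v2:11,v3:1,v4:0,v5:inf,v6:inf,v7:inf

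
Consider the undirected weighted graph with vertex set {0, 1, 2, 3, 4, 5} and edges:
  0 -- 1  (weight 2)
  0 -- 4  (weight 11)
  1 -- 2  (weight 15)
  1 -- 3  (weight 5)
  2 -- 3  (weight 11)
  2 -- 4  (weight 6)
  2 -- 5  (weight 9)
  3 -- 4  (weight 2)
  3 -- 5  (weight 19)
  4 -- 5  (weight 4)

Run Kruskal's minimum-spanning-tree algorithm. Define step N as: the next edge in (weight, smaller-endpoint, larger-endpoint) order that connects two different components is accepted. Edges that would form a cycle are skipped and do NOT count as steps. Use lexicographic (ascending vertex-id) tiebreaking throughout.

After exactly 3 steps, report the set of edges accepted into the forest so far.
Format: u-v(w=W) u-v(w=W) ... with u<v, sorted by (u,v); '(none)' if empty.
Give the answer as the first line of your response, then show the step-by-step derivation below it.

0-1(w=2) 3-4(w=2) 4-5(w=4)

step 1: add edge 0-1 (w=2); MST = {0-1(w=2)}
step 2: add edge 3-4 (w=2); MST = {0-1(w=2) 3-4(w=2)}
step 3: add edge 4-5 (w=4); MST = {0-1(w=2) 3-4(w=2) 4-5(w=4)}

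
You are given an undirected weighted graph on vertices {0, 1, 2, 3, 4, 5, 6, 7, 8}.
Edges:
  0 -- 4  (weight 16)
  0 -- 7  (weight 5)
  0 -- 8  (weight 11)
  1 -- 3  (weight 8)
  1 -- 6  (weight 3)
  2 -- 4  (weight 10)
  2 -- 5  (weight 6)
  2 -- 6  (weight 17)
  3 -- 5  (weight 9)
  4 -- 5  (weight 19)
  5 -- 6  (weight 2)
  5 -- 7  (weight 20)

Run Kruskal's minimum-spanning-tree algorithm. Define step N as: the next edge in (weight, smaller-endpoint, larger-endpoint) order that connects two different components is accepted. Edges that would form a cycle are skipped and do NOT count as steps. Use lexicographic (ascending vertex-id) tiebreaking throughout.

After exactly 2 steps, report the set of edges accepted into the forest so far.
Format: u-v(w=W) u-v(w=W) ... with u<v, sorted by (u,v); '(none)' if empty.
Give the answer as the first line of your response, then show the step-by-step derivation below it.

1-6(w=3) 5-6(w=2)

step 1: add edge 5-6 (w=2); MST = {5-6(w=2)}
step 2: add edge 1-6 (w=3); MST = {1-6(w=3) 5-6(w=2)}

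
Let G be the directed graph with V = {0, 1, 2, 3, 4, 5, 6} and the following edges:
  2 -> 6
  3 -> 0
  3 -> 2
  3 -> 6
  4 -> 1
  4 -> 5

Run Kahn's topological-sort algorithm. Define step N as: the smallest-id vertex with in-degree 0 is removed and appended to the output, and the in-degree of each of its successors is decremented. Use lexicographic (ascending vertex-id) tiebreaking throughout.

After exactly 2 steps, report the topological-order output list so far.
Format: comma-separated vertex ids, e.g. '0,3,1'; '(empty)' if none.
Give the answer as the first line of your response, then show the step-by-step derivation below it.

3,0

step 1: output 3; order=[3]; indeg=(0,1,0,0,0,1,1)
step 2: output 0; order=[3,0]; indeg=(0,1,0,0,0,1,1)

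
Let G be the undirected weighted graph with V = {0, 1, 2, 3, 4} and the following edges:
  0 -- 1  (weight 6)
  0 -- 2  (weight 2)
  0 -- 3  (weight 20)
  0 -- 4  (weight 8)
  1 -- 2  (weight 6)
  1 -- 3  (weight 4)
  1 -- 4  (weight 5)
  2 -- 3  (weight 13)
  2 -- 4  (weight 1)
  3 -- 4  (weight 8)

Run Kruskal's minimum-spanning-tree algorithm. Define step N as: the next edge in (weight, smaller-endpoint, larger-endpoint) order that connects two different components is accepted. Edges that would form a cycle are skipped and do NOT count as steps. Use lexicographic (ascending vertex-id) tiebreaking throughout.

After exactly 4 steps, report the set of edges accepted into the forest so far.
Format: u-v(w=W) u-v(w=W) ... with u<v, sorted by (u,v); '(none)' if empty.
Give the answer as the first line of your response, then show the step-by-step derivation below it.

0-2(w=2) 1-3(w=4) 1-4(w=5) 2-4(w=1)

step 1: add edge 2-4 (w=1); MST = {2-4(w=1)}
step 2: add edge 0-2 (w=2); MST = {0-2(w=2) 2-4(w=1)}
step 3: add edge 1-3 (w=4); MST = {0-2(w=2) 1-3(w=4) 2-4(w=1)}
step 4: add edge 1-4 (w=5); MST = {0-2(w=2) 1-3(w=4) 1-4(w=5) 2-4(w=1)}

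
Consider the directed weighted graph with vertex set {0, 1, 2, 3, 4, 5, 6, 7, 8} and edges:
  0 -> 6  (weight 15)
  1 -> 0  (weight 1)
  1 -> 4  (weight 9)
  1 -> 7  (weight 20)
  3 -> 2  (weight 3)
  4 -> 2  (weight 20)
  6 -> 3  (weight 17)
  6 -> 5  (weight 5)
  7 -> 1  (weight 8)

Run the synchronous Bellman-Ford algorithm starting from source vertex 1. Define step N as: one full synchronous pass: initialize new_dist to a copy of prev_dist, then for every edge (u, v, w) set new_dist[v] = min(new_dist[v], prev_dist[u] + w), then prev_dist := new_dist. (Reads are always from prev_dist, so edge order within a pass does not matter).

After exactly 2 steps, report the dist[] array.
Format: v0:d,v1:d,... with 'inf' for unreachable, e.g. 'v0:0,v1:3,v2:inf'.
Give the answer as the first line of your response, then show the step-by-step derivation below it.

v0:1,v1:0,v2:29,v3:inf,v4:9,v5:inf,v6:16,v7:20,v8:inf

step 1: dist = v0:1,v1:0,v2:inf,v3:inf,v4:9,v5:inf,v6:inf,v7:20,v8:inf
step 2: dist = v0:1,v1:0,v2:29,v3:inf,v4:9,v5:inf,v6:16,v7:20,v8:inf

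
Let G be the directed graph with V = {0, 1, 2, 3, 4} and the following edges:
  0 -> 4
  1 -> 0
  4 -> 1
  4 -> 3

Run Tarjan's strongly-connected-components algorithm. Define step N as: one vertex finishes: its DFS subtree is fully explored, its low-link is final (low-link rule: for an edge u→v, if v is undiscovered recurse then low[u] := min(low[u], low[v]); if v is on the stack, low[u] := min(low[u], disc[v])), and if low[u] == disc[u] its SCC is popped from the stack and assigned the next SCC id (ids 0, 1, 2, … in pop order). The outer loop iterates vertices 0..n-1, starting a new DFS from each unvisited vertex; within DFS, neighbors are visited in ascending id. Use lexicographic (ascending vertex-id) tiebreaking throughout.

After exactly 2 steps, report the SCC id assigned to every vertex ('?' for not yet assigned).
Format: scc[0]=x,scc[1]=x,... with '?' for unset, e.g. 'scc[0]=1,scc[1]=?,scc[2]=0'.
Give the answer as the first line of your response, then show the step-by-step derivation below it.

scc[0]=?,scc[1]=?,scc[2]=?,scc[3]=0,scc[4]=?

step 1: low=(low[0]=0,low[1]=0,low[2]=?,low[3]=?,low[4]=1); scc=(scc[0]=?,scc[1]=?,scc[2]=?,scc[3]=?,scc[4]=?)
step 2: low=(low[0]=0,low[1]=0,low[2]=?,low[3]=3,low[4]=0); scc=(scc[0]=?,scc[1]=?,scc[2]=?,scc[3]=0,scc[4]=?)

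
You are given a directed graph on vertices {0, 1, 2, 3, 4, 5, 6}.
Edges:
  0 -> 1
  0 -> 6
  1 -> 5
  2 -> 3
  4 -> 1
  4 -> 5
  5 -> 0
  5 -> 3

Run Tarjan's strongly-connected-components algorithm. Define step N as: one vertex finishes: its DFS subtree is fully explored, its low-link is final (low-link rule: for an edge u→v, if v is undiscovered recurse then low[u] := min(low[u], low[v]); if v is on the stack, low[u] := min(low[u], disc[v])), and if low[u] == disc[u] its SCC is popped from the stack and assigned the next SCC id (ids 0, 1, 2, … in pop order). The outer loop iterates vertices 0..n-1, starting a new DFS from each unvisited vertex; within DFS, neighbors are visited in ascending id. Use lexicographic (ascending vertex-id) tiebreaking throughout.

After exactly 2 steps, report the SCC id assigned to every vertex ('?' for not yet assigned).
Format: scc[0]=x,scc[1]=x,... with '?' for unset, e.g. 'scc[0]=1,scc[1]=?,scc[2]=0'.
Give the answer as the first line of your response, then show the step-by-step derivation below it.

scc[0]=?,scc[1]=?,scc[2]=?,scc[3]=0,scc[4]=?,scc[5]=?,scc[6]=?

step 1: low=(low[0]=0,low[1]=1,low[2]=?,low[3]=3,low[4]=?,low[5]=0,low[6]=?); scc=(scc[0]=?,scc[1]=?,scc[2]=?,scc[3]=0,scc[4]=?,scc[5]=?,scc[6]=?)
step 2: low=(low[0]=0,low[1]=1,low[2]=?,low[3]=3,low[4]=?,low[5]=0,low[6]=?); scc=(scc[0]=?,scc[1]=?,scc[2]=?,scc[3]=0,scc[4]=?,scc[5]=?,scc[6]=?)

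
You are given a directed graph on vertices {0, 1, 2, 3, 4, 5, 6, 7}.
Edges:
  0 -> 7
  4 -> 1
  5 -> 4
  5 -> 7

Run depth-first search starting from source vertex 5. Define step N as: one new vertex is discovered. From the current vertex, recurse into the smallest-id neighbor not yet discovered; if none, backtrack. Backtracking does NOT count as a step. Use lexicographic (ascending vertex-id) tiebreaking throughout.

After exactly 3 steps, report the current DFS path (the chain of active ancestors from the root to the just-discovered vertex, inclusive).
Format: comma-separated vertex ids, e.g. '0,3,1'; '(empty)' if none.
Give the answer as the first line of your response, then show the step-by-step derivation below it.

5,4,1

step 1: discover 5; path=5; order=5
step 2: discover 4; path=5>4; order=5,4
step 3: discover 1; path=5>4>1; order=5,4,1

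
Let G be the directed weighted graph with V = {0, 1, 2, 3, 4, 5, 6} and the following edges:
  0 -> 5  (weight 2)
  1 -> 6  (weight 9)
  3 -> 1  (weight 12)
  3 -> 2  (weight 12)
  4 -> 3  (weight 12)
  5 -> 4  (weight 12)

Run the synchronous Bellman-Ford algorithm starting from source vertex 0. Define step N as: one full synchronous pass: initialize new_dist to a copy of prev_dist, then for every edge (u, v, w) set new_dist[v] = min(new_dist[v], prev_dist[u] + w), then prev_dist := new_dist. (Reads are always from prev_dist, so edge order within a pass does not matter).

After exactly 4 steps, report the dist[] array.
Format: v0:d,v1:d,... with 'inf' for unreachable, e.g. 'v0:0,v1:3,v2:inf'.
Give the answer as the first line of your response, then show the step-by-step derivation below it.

v0:0,v1:38,v2:38,v3:26,v4:14,v5:2,v6:inf

step 1: dist = v0:0,v1:inf,v2:inf,v3:inf,v4:inf,v5:2,v6:inf
step 2: dist = v0:0,v1:inf,v2:inf,v3:inf,v4:14,v5:2,v6:inf
step 3: dist = v0:0,v1:inf,v2:inf,v3:26,v4:14,v5:2,v6:inf
step 4: dist = v0:0,v1:38,v2:38,v3:26,v4:14,v5:2,v6:inf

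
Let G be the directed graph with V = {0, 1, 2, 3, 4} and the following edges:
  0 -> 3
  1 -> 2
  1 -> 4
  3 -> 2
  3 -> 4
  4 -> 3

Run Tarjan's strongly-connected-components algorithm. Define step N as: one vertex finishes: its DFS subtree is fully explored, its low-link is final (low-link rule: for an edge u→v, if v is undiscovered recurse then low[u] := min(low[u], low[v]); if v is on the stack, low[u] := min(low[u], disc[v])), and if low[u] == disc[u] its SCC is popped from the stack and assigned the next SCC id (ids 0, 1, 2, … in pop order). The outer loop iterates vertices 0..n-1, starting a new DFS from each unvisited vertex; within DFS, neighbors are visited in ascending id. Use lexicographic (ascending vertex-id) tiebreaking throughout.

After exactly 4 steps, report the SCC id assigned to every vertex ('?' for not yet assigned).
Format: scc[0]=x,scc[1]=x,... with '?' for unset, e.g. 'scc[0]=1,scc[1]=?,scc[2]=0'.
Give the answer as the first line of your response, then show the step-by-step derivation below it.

scc[0]=2,scc[1]=?,scc[2]=0,scc[3]=1,scc[4]=1

step 1: low=(low[0]=0,low[1]=?,low[2]=2,low[3]=1,low[4]=?); scc=(scc[0]=?,scc[1]=?,scc[2]=0,scc[3]=?,scc[4]=?)
step 2: low=(low[0]=0,low[1]=?,low[2]=2,low[3]=1,low[4]=1); scc=(scc[0]=?,scc[1]=?,scc[2]=0,scc[3]=?,scc[4]=?)
step 3: low=(low[0]=0,low[1]=?,low[2]=2,low[3]=1,low[4]=1); scc=(scc[0]=?,scc[1]=?,scc[2]=0,scc[3]=1,scc[4]=1)
step 4: low=(low[0]=0,low[1]=?,low[2]=2,low[3]=1,low[4]=1); scc=(scc[0]=2,scc[1]=?,scc[2]=0,scc[3]=1,scc[4]=1)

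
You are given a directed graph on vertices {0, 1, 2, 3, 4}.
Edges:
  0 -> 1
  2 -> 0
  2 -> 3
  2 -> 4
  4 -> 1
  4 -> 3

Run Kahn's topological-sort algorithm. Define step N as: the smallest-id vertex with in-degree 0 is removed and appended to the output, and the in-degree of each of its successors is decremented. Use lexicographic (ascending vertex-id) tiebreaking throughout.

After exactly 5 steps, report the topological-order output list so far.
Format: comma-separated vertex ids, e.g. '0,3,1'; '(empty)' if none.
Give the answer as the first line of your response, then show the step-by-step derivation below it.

2,0,4,1,3

step 1: output 2; order=[2]; indeg=(0,2,0,1,0)
step 2: output 0; order=[2,0]; indeg=(0,1,0,1,0)
step 3: output 4; order=[2,0,4]; indeg=(0,0,0,0,0)
step 4: output 1; order=[2,0,4,1]; indeg=(0,0,0,0,0)
step 5: output 3; order=[2,0,4,1,3]; indeg=(0,0,0,0,0)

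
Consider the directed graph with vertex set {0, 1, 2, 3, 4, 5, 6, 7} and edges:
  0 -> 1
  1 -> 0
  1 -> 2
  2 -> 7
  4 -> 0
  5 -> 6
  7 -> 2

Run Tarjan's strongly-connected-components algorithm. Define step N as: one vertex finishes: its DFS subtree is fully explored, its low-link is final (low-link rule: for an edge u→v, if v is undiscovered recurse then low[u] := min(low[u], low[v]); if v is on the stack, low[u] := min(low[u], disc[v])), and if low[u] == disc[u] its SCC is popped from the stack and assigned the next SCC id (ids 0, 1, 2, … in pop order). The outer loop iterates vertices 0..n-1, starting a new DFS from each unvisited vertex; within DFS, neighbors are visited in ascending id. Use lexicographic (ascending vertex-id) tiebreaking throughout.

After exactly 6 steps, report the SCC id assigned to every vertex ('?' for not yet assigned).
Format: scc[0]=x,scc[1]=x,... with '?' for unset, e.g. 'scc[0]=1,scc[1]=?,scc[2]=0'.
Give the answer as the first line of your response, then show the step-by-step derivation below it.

scc[0]=1,scc[1]=1,scc[2]=0,scc[3]=2,scc[4]=3,scc[5]=?,scc[6]=?,scc[7]=0

step 1: low=(low[0]=0,low[1]=0,low[2]=2,low[3]=?,low[4]=?,low[5]=?,low[6]=?,low[7]=2); scc=(scc[0]=?,scc[1]=?,scc[2]=?,scc[3]=?,scc[4]=?,scc[5]=?,scc[6]=?,scc[7]=?)
step 2: low=(low[0]=0,low[1]=0,low[2]=2,low[3]=?,low[4]=?,low[5]=?,low[6]=?,low[7]=2); scc=(scc[0]=?,scc[1]=?,scc[2]=0,scc[3]=?,scc[4]=?,scc[5]=?,scc[6]=?,scc[7]=0)
step 3: low=(low[0]=0,low[1]=0,low[2]=2,low[3]=?,low[4]=?,low[5]=?,low[6]=?,low[7]=2); scc=(scc[0]=?,scc[1]=?,scc[2]=0,scc[3]=?,scc[4]=?,scc[5]=?,scc[6]=?,scc[7]=0)
step 4: low=(low[0]=0,low[1]=0,low[2]=2,low[3]=?,low[4]=?,low[5]=?,low[6]=?,low[7]=2); scc=(scc[0]=1,scc[1]=1,scc[2]=0,scc[3]=?,scc[4]=?,scc[5]=?,scc[6]=?,scc[7]=0)
step 5: low=(low[0]=0,low[1]=0,low[2]=2,low[3]=4,low[4]=?,low[5]=?,low[6]=?,low[7]=2); scc=(scc[0]=1,scc[1]=1,scc[2]=0,scc[3]=2,scc[4]=?,scc[5]=?,scc[6]=?,scc[7]=0)
step 6: low=(low[0]=0,low[1]=0,low[2]=2,low[3]=4,low[4]=5,low[5]=?,low[6]=?,low[7]=2); scc=(scc[0]=1,scc[1]=1,scc[2]=0,scc[3]=2,scc[4]=3,scc[5]=?,scc[6]=?,scc[7]=0)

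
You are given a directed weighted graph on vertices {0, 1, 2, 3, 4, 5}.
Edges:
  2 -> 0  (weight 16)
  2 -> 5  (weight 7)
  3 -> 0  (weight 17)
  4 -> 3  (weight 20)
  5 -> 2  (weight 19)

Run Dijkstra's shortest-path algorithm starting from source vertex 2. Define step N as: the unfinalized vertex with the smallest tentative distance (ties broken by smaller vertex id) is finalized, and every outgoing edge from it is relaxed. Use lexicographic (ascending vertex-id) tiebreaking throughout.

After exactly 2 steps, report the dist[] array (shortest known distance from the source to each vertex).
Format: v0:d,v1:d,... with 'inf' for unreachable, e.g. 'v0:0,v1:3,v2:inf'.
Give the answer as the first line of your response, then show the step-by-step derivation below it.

v0:16,v1:inf,v2:0,v3:inf,v4:inf,v5:7

step 1: dist = v0:16,v1:inf,v2:0,v3:inf,v4:inf,v5:7
step 2: dist = v0:16,v1:inf,v2:0,v3:inf,v4:inf,v5:7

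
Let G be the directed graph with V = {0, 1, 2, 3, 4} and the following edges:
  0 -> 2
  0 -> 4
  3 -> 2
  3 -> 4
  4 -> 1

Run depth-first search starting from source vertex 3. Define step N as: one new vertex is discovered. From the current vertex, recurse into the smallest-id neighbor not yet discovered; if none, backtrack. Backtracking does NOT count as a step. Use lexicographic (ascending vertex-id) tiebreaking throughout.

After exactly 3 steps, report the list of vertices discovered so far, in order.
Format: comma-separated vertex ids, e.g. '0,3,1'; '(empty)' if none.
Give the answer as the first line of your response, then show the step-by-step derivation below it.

3,2,4

step 1: discover 3; path=3; order=3
step 2: discover 2; path=3>2; order=3,2
step 3: discover 4; path=3>4; order=3,2,4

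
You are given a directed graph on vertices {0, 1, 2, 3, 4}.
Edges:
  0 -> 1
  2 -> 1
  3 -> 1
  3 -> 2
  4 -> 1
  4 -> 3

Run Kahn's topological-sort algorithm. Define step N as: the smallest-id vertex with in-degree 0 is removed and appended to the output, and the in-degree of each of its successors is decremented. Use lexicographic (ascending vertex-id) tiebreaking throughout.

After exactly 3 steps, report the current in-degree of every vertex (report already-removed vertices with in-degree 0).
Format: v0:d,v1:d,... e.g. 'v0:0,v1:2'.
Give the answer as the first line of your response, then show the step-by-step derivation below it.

v0:0,v1:1,v2:0,v3:0,v4:0

step 1: output 0; order=[0]; indeg=(0,3,1,1,0)
step 2: output 4; order=[0,4]; indeg=(0,2,1,0,0)
step 3: output 3; order=[0,4,3]; indeg=(0,1,0,0,0)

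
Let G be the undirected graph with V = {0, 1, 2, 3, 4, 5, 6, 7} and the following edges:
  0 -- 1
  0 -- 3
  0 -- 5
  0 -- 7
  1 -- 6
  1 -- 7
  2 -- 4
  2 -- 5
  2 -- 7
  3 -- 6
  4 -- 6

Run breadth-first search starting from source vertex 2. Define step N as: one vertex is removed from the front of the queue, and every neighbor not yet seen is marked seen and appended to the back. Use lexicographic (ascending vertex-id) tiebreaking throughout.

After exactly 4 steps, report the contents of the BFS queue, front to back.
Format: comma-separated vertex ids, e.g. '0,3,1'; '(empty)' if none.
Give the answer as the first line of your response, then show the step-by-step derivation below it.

6,0,1

step 1: dequeue 2; queue=[4,5,7]; order=2
step 2: dequeue 4; queue=[5,7,6]; order=2,4
step 3: dequeue 5; queue=[7,6,0]; order=2,4,5
step 4: dequeue 7; queue=[6,0,1]; order=2,4,5,7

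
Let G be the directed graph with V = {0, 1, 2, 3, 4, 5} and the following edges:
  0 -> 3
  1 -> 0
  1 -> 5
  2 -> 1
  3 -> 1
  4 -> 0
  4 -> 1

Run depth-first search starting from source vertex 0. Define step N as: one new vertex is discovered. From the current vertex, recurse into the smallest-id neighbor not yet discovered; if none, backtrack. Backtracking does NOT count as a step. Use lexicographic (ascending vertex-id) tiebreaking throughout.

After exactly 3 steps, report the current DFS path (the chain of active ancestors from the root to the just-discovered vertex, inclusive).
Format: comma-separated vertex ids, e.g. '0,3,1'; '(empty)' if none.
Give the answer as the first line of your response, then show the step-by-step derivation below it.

0,3,1

step 1: discover 0; path=0; order=0
step 2: discover 3; path=0>3; order=0,3
step 3: discover 1; path=0>3>1; order=0,3,1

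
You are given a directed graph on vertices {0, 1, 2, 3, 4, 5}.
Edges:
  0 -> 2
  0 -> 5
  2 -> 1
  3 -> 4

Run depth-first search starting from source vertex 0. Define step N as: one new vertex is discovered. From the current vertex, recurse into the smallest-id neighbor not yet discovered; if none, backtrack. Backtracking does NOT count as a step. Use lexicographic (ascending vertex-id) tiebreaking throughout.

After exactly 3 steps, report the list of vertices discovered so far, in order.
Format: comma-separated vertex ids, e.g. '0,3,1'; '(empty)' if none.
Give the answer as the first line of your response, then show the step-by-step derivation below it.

0,2,1

step 1: discover 0; path=0; order=0
step 2: discover 2; path=0>2; order=0,2
step 3: discover 1; path=0>2>1; order=0,2,1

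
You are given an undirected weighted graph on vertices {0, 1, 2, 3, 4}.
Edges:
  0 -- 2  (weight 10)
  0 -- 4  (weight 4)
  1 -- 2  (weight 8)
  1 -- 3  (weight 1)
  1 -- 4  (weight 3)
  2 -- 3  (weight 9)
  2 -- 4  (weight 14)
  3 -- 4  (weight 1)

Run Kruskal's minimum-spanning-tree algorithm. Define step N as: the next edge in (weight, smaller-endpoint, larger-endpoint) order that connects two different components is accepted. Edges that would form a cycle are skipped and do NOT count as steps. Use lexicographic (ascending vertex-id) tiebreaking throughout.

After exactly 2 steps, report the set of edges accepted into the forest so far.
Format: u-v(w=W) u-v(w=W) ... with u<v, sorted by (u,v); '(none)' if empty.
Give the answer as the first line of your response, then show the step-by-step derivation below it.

1-3(w=1) 3-4(w=1)

step 1: add edge 1-3 (w=1); MST = {1-3(w=1)}
step 2: add edge 3-4 (w=1); MST = {1-3(w=1) 3-4(w=1)}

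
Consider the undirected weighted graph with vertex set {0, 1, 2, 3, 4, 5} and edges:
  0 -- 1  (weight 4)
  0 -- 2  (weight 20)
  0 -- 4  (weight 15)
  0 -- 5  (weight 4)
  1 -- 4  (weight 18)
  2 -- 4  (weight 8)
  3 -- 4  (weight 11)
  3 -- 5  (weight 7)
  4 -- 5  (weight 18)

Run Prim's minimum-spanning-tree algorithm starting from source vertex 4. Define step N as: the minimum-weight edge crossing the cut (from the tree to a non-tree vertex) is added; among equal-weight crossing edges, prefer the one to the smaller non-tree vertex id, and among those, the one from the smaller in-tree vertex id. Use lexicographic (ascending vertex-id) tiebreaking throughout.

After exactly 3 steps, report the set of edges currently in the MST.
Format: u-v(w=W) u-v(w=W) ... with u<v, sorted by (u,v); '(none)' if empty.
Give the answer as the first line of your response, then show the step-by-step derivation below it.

2-4(w=8) 3-4(w=11) 3-5(w=7)

step 1: add edge 2-4 (w=8); MST = {2-4(w=8)}
step 2: add edge 3-4 (w=11); MST = {2-4(w=8) 3-4(w=11)}
step 3: add edge 3-5 (w=7); MST = {2-4(w=8) 3-4(w=11) 3-5(w=7)}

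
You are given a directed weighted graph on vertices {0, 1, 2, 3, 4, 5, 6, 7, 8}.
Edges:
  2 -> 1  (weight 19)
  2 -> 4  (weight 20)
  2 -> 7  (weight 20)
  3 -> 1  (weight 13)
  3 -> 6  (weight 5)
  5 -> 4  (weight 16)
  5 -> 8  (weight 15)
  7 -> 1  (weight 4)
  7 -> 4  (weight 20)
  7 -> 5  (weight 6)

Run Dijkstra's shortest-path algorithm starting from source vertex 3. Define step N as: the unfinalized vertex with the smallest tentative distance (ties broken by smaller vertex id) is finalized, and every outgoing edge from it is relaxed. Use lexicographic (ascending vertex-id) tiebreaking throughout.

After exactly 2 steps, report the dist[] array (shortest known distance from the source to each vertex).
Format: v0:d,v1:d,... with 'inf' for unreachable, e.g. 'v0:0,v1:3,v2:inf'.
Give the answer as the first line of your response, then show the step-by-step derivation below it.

v0:inf,v1:13,v2:inf,v3:0,v4:inf,v5:inf,v6:5,v7:inf,v8:inf

step 1: dist = v0:inf,v1:13,v2:inf,v3:0,v4:inf,v5:inf,v6:5,v7:inf,v8:inf
step 2: dist = v0:inf,v1:13,v2:inf,v3:0,v4:inf,v5:inf,v6:5,v7:inf,v8:inf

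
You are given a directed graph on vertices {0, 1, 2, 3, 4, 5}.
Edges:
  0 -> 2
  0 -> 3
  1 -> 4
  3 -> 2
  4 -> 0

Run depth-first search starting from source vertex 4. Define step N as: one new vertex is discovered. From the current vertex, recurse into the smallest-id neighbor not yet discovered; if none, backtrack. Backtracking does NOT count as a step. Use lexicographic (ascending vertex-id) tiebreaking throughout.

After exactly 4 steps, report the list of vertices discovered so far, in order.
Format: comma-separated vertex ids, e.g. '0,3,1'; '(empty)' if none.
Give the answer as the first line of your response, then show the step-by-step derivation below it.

4,0,2,3

step 1: discover 4; path=4; order=4
step 2: discover 0; path=4>0; order=4,0
step 3: discover 2; path=4>0>2; order=4,0,2
step 4: discover 3; path=4>0>3; order=4,0,2,3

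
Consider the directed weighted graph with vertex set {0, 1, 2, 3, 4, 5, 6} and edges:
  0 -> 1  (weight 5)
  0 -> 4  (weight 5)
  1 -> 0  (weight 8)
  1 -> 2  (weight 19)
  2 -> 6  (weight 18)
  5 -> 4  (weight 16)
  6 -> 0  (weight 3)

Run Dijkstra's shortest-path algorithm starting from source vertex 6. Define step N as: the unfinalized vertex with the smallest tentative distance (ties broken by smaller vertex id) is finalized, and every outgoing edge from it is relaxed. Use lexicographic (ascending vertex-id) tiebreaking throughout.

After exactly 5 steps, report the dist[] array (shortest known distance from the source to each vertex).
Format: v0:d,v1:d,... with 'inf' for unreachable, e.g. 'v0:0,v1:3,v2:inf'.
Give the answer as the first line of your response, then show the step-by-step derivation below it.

v0:3,v1:8,v2:27,v3:inf,v4:8,v5:inf,v6:0

step 1: dist = v0:3,v1:inf,v2:inf,v3:inf,v4:inf,v5:inf,v6:0
step 2: dist = v0:3,v1:8,v2:inf,v3:inf,v4:8,v5:inf,v6:0
step 3: dist = v0:3,v1:8,v2:27,v3:inf,v4:8,v5:inf,v6:0
step 4: dist = v0:3,v1:8,v2:27,v3:inf,v4:8,v5:inf,v6:0
step 5: dist = v0:3,v1:8,v2:27,v3:inf,v4:8,v5:inf,v6:0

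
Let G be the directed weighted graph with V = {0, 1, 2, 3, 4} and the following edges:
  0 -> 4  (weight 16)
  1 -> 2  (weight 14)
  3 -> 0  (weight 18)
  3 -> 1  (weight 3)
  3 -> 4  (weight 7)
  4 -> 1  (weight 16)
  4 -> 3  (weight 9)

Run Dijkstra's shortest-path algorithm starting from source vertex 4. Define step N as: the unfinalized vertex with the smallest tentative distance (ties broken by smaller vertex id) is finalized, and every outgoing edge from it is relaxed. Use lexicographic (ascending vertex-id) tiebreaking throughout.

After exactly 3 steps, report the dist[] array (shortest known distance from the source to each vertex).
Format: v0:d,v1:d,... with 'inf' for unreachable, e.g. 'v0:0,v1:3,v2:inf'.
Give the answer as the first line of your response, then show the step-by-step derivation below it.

v0:27,v1:12,v2:26,v3:9,v4:0

step 1: dist = v0:inf,v1:16,v2:inf,v3:9,v4:0
step 2: dist = v0:27,v1:12,v2:inf,v3:9,v4:0
step 3: dist = v0:27,v1:12,v2:26,v3:9,v4:0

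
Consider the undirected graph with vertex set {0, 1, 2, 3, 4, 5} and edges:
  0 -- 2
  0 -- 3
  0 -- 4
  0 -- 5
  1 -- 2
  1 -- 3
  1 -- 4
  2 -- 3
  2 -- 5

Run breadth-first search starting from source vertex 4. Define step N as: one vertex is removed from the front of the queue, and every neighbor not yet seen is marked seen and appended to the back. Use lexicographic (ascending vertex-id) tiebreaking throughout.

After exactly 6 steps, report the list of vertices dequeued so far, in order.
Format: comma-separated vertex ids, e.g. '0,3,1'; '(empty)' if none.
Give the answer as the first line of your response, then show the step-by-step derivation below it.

4,0,1,2,3,5

step 1: dequeue 4; queue=[0,1]; order=4
step 2: dequeue 0; queue=[1,2,3,5]; order=4,0
step 3: dequeue 1; queue=[2,3,5]; order=4,0,1
step 4: dequeue 2; queue=[3,5]; order=4,0,1,2
step 5: dequeue 3; queue=[5]; order=4,0,1,2,3
step 6: dequeue 5; queue=[(empty)]; order=4,0,1,2,3,5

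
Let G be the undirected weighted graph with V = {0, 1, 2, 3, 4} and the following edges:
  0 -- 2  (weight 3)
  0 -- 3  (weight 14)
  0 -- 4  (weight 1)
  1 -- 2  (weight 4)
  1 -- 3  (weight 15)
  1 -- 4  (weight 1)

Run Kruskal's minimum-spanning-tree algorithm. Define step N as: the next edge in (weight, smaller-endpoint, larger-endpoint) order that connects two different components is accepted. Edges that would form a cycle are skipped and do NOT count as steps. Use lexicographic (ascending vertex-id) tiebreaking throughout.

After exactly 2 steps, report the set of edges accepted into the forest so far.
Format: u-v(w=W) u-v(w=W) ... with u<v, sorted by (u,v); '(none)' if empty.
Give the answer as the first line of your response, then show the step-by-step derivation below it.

0-4(w=1) 1-4(w=1)

step 1: add edge 0-4 (w=1); MST = {0-4(w=1)}
step 2: add edge 1-4 (w=1); MST = {0-4(w=1) 1-4(w=1)}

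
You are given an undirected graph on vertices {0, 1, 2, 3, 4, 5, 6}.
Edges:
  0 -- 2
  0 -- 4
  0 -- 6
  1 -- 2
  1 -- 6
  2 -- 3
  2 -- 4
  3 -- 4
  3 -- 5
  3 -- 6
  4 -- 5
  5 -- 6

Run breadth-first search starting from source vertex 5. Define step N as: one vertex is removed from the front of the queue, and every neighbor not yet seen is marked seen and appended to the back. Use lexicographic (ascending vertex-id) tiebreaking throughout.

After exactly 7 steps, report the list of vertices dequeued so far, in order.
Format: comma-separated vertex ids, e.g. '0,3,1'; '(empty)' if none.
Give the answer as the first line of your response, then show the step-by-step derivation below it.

5,3,4,6,2,0,1

step 1: dequeue 5; queue=[3,4,6]; order=5
step 2: dequeue 3; queue=[4,6,2]; order=5,3
step 3: dequeue 4; queue=[6,2,0]; order=5,3,4
step 4: dequeue 6; queue=[2,0,1]; order=5,3,4,6
step 5: dequeue 2; queue=[0,1]; order=5,3,4,6,2
step 6: dequeue 0; queue=[1]; order=5,3,4,6,2,0
step 7: dequeue 1; queue=[(empty)]; order=5,3,4,6,2,0,1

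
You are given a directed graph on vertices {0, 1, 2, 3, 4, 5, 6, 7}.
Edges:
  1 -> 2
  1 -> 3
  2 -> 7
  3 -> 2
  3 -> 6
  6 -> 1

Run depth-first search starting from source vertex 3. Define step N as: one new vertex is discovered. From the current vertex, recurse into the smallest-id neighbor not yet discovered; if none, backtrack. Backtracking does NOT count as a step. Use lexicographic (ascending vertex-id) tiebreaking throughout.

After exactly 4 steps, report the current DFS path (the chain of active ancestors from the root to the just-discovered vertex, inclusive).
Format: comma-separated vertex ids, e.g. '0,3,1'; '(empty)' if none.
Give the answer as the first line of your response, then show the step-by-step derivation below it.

3,6

step 1: discover 3; path=3; order=3
step 2: discover 2; path=3>2; order=3,2
step 3: discover 7; path=3>2>7; order=3,2,7
step 4: discover 6; path=3>6; order=3,2,7,6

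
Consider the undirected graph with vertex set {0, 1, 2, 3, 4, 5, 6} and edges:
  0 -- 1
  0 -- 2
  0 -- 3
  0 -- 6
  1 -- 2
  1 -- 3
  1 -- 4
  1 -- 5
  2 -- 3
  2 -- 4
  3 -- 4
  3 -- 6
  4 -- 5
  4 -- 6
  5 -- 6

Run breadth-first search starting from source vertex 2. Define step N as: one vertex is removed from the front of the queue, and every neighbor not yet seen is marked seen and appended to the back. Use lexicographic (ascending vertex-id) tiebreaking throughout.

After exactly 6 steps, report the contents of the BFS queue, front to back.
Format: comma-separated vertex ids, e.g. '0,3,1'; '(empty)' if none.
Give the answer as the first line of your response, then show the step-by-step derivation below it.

5

step 1: dequeue 2; queue=[0,1,3,4]; order=2
step 2: dequeue 0; queue=[1,3,4,6]; order=2,0
step 3: dequeue 1; queue=[3,4,6,5]; order=2,0,1
step 4: dequeue 3; queue=[4,6,5]; order=2,0,1,3
step 5: dequeue 4; queue=[6,5]; order=2,0,1,3,4
step 6: dequeue 6; queue=[5]; order=2,0,1,3,4,6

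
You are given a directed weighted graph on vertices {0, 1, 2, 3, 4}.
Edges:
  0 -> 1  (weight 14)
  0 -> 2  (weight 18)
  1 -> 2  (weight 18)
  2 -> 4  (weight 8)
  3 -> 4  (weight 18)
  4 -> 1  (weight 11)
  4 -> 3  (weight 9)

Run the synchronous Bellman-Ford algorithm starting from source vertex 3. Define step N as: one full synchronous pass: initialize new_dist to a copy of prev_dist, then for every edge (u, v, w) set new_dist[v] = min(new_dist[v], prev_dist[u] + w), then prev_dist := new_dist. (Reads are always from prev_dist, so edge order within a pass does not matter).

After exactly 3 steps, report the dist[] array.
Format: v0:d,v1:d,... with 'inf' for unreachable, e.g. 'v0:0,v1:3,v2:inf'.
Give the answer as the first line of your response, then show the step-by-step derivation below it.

v0:inf,v1:29,v2:47,v3:0,v4:18

step 1: dist = v0:inf,v1:inf,v2:inf,v3:0,v4:18
step 2: dist = v0:inf,v1:29,v2:inf,v3:0,v4:18
step 3: dist = v0:inf,v1:29,v2:47,v3:0,v4:18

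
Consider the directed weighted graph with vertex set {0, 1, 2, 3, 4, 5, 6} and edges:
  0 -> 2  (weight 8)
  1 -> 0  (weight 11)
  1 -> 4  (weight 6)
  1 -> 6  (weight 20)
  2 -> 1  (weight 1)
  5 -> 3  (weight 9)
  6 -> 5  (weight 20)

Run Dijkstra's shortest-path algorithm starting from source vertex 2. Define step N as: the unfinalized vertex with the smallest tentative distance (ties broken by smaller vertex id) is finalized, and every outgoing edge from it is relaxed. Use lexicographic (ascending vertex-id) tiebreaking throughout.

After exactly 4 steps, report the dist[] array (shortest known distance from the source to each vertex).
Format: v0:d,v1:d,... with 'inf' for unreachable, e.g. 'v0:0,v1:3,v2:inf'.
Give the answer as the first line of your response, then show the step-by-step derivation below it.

v0:12,v1:1,v2:0,v3:inf,v4:7,v5:inf,v6:21

step 1: dist = v0:inf,v1:1,v2:0,v3:inf,v4:inf,v5:inf,v6:inf
step 2: dist = v0:12,v1:1,v2:0,v3:inf,v4:7,v5:inf,v6:21
step 3: dist = v0:12,v1:1,v2:0,v3:inf,v4:7,v5:inf,v6:21
step 4: dist = v0:12,v1:1,v2:0,v3:inf,v4:7,v5:inf,v6:21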